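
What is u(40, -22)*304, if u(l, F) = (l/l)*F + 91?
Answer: 20976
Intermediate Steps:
u(l, F) = 91 + F (u(l, F) = 1*F + 91 = F + 91 = 91 + F)
u(40, -22)*304 = (91 - 22)*304 = 69*304 = 20976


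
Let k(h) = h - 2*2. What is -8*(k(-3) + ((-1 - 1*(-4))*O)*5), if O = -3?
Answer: 416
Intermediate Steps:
k(h) = -4 + h (k(h) = h - 4 = -4 + h)
-8*(k(-3) + ((-1 - 1*(-4))*O)*5) = -8*((-4 - 3) + ((-1 - 1*(-4))*(-3))*5) = -8*(-7 + ((-1 + 4)*(-3))*5) = -8*(-7 + (3*(-3))*5) = -8*(-7 - 9*5) = -8*(-7 - 45) = -8*(-52) = 416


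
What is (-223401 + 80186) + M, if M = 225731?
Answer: 82516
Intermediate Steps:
(-223401 + 80186) + M = (-223401 + 80186) + 225731 = -143215 + 225731 = 82516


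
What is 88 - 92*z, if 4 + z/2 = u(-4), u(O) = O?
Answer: 1560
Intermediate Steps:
z = -16 (z = -8 + 2*(-4) = -8 - 8 = -16)
88 - 92*z = 88 - 92*(-16) = 88 + 1472 = 1560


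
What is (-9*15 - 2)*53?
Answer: -7261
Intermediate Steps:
(-9*15 - 2)*53 = (-135 - 2)*53 = -137*53 = -7261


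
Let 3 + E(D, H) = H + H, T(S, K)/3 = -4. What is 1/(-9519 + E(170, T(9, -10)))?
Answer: -1/9546 ≈ -0.00010476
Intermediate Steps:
T(S, K) = -12 (T(S, K) = 3*(-4) = -12)
E(D, H) = -3 + 2*H (E(D, H) = -3 + (H + H) = -3 + 2*H)
1/(-9519 + E(170, T(9, -10))) = 1/(-9519 + (-3 + 2*(-12))) = 1/(-9519 + (-3 - 24)) = 1/(-9519 - 27) = 1/(-9546) = -1/9546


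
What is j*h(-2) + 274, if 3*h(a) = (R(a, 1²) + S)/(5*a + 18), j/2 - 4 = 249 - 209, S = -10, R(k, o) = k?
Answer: 230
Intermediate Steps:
j = 88 (j = 8 + 2*(249 - 209) = 8 + 2*40 = 8 + 80 = 88)
h(a) = (-10 + a)/(3*(18 + 5*a)) (h(a) = ((a - 10)/(5*a + 18))/3 = ((-10 + a)/(18 + 5*a))/3 = (-10 + a)/(3*(18 + 5*a)))
j*h(-2) + 274 = 88*((-10 - 2)/(3*(18 + 5*(-2)))) + 274 = 88*((⅓)*(-12)/(18 - 10)) + 274 = 88*((⅓)*(-12)/8) + 274 = 88*((⅓)*(⅛)*(-12)) + 274 = 88*(-½) + 274 = -44 + 274 = 230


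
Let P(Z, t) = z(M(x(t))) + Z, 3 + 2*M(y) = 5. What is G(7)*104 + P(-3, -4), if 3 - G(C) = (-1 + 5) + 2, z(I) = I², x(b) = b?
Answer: -314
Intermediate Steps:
M(y) = 1 (M(y) = -3/2 + (½)*5 = -3/2 + 5/2 = 1)
G(C) = -3 (G(C) = 3 - ((-1 + 5) + 2) = 3 - (4 + 2) = 3 - 1*6 = 3 - 6 = -3)
P(Z, t) = 1 + Z (P(Z, t) = 1² + Z = 1 + Z)
G(7)*104 + P(-3, -4) = -3*104 + (1 - 3) = -312 - 2 = -314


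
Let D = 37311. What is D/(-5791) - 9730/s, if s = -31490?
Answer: -111857696/18235859 ≈ -6.1339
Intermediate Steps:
D/(-5791) - 9730/s = 37311/(-5791) - 9730/(-31490) = 37311*(-1/5791) - 9730*(-1/31490) = -37311/5791 + 973/3149 = -111857696/18235859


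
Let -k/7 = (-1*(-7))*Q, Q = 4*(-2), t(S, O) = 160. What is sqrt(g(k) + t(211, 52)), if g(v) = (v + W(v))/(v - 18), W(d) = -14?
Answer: sqrt(5630383)/187 ≈ 12.689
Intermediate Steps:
Q = -8
k = 392 (k = -7*(-1*(-7))*(-8) = -49*(-8) = -7*(-56) = 392)
g(v) = (-14 + v)/(-18 + v) (g(v) = (v - 14)/(v - 18) = (-14 + v)/(-18 + v))
sqrt(g(k) + t(211, 52)) = sqrt((-14 + 392)/(-18 + 392) + 160) = sqrt(378/374 + 160) = sqrt((1/374)*378 + 160) = sqrt(189/187 + 160) = sqrt(30109/187) = sqrt(5630383)/187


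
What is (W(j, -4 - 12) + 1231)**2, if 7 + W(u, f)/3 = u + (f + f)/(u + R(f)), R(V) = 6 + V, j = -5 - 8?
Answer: 730566841/529 ≈ 1.3810e+6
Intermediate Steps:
j = -13
W(u, f) = -21 + 3*u + 6*f/(6 + f + u) (W(u, f) = -21 + 3*(u + (f + f)/(u + (6 + f))) = -21 + 3*(u + (2*f)/(6 + f + u)) = -21 + 3*(u + 2*f/(6 + f + u)) = -21 + (3*u + 6*f/(6 + f + u)) = -21 + 3*u + 6*f/(6 + f + u))
(W(j, -4 - 12) + 1231)**2 = (3*(-42 + (-13)**2 - 1*(-13) - 5*(-4 - 12) + (-4 - 12)*(-13))/(6 + (-4 - 12) - 13) + 1231)**2 = (3*(-42 + 169 + 13 - 5*(-16) - 16*(-13))/(6 - 16 - 13) + 1231)**2 = (3*(-42 + 169 + 13 + 80 + 208)/(-23) + 1231)**2 = (3*(-1/23)*428 + 1231)**2 = (-1284/23 + 1231)**2 = (27029/23)**2 = 730566841/529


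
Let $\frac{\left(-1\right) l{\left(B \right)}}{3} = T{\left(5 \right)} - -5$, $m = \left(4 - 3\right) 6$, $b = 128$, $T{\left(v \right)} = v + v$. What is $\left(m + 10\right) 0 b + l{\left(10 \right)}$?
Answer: $-45$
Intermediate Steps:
$T{\left(v \right)} = 2 v$
$m = 6$ ($m = 1 \cdot 6 = 6$)
$l{\left(B \right)} = -45$ ($l{\left(B \right)} = - 3 \left(2 \cdot 5 - -5\right) = - 3 \left(10 + 5\right) = \left(-3\right) 15 = -45$)
$\left(m + 10\right) 0 b + l{\left(10 \right)} = \left(6 + 10\right) 0 \cdot 128 - 45 = 16 \cdot 0 \cdot 128 - 45 = 0 \cdot 128 - 45 = 0 - 45 = -45$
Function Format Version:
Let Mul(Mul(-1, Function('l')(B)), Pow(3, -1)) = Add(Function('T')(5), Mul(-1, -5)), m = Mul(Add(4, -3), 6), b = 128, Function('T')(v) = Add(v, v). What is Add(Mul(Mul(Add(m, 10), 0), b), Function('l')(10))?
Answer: -45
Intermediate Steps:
Function('T')(v) = Mul(2, v)
m = 6 (m = Mul(1, 6) = 6)
Function('l')(B) = -45 (Function('l')(B) = Mul(-3, Add(Mul(2, 5), Mul(-1, -5))) = Mul(-3, Add(10, 5)) = Mul(-3, 15) = -45)
Add(Mul(Mul(Add(m, 10), 0), b), Function('l')(10)) = Add(Mul(Mul(Add(6, 10), 0), 128), -45) = Add(Mul(Mul(16, 0), 128), -45) = Add(Mul(0, 128), -45) = Add(0, -45) = -45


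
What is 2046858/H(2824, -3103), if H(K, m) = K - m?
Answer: 2046858/5927 ≈ 345.34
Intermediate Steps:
2046858/H(2824, -3103) = 2046858/(2824 - 1*(-3103)) = 2046858/(2824 + 3103) = 2046858/5927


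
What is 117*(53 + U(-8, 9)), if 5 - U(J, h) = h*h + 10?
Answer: -3861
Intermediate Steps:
U(J, h) = -5 - h**2 (U(J, h) = 5 - (h*h + 10) = 5 - (h**2 + 10) = 5 - (10 + h**2) = 5 + (-10 - h**2) = -5 - h**2)
117*(53 + U(-8, 9)) = 117*(53 + (-5 - 1*9**2)) = 117*(53 + (-5 - 1*81)) = 117*(53 + (-5 - 81)) = 117*(53 - 86) = 117*(-33) = -3861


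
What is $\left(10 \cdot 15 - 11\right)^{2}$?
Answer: $19321$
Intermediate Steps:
$\left(10 \cdot 15 - 11\right)^{2} = \left(150 - 11\right)^{2} = 139^{2} = 19321$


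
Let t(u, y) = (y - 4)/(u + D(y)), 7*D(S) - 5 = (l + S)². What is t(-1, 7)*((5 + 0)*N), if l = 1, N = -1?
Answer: -105/62 ≈ -1.6935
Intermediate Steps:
D(S) = 5/7 + (1 + S)²/7
t(u, y) = (-4 + y)/(5/7 + u + (1 + y)²/7) (t(u, y) = (y - 4)/(u + (5/7 + (1 + y)²/7)) = (-4 + y)/(5/7 + u + (1 + y)²/7))
t(-1, 7)*((5 + 0)*N) = (7*(-4 + 7)/(5 + (1 + 7)² + 7*(-1)))*((5 + 0)*(-1)) = (7*3/(5 + 8² - 7))*(5*(-1)) = (7*3/(5 + 64 - 7))*(-5) = (7*3/62)*(-5) = (7*(1/62)*3)*(-5) = (21/62)*(-5) = -105/62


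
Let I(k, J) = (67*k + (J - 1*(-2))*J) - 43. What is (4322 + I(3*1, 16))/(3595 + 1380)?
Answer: 4768/4975 ≈ 0.95839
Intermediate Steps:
I(k, J) = -43 + 67*k + J*(2 + J) (I(k, J) = (67*k + (J + 2)*J) - 43 = (67*k + (2 + J)*J) - 43 = (67*k + J*(2 + J)) - 43 = -43 + 67*k + J*(2 + J))
(4322 + I(3*1, 16))/(3595 + 1380) = (4322 + (-43 + 16**2 + 2*16 + 67*(3*1)))/(3595 + 1380) = (4322 + (-43 + 256 + 32 + 67*3))/4975 = (4322 + (-43 + 256 + 32 + 201))*(1/4975) = (4322 + 446)*(1/4975) = 4768*(1/4975) = 4768/4975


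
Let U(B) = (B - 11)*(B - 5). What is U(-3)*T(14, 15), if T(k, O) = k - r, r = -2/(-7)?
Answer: 1536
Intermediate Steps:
r = 2/7 (r = -2*(-⅐) = 2/7 ≈ 0.28571)
U(B) = (-11 + B)*(-5 + B)
T(k, O) = -2/7 + k (T(k, O) = k - 1*2/7 = k - 2/7 = -2/7 + k)
U(-3)*T(14, 15) = (55 + (-3)² - 16*(-3))*(-2/7 + 14) = (55 + 9 + 48)*(96/7) = 112*(96/7) = 1536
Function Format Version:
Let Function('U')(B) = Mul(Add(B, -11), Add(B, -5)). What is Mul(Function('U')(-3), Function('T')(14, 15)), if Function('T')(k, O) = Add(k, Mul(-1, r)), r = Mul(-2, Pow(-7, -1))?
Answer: 1536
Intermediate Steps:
r = Rational(2, 7) (r = Mul(-2, Rational(-1, 7)) = Rational(2, 7) ≈ 0.28571)
Function('U')(B) = Mul(Add(-11, B), Add(-5, B))
Function('T')(k, O) = Add(Rational(-2, 7), k) (Function('T')(k, O) = Add(k, Mul(-1, Rational(2, 7))) = Add(k, Rational(-2, 7)) = Add(Rational(-2, 7), k))
Mul(Function('U')(-3), Function('T')(14, 15)) = Mul(Add(55, Pow(-3, 2), Mul(-16, -3)), Add(Rational(-2, 7), 14)) = Mul(Add(55, 9, 48), Rational(96, 7)) = Mul(112, Rational(96, 7)) = 1536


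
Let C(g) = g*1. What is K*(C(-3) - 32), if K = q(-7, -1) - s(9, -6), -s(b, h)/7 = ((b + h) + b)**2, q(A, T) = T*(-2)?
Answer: -35350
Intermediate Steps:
q(A, T) = -2*T
s(b, h) = -7*(h + 2*b)**2 (s(b, h) = -7*((b + h) + b)**2 = -7*(h + 2*b)**2)
K = 1010 (K = -2*(-1) - (-7)*(-6 + 2*9)**2 = 2 - (-7)*(-6 + 18)**2 = 2 - (-7)*12**2 = 2 - (-7)*144 = 2 - 1*(-1008) = 2 + 1008 = 1010)
C(g) = g
K*(C(-3) - 32) = 1010*(-3 - 32) = 1010*(-35) = -35350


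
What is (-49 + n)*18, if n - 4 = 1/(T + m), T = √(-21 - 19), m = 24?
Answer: 9*(-90*√10 + 1079*I)/(√10 - 12*I) ≈ -809.3 - 0.18481*I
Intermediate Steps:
T = 2*I*√10 (T = √(-40) = 2*I*√10 ≈ 6.3246*I)
n = 4 + 1/(24 + 2*I*√10) (n = 4 + 1/(2*I*√10 + 24) = 4 + 1/(24 + 2*I*√10) ≈ 4.039 - 0.010267*I)
(-49 + n)*18 = (-49 + (311/77 - I*√10/308))*18 = (-3462/77 - I*√10/308)*18 = -62316/77 - 9*I*√10/154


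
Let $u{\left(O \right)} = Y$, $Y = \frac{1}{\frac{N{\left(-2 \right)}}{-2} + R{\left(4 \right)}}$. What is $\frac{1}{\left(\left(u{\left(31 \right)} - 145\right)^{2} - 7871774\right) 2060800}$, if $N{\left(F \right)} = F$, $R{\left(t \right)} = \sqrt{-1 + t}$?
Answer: $- \frac{7850603}{127011158418122473600} + \frac{291 \sqrt{3}}{254022316836244947200} \approx -6.1808 \cdot 10^{-14}$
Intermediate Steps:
$Y = \frac{1}{1 + \sqrt{3}}$ ($Y = \frac{1}{- \frac{2}{-2} + \sqrt{-1 + 4}} = \frac{1}{\left(-2\right) \left(- \frac{1}{2}\right) + \sqrt{3}} = \frac{1}{1 + \sqrt{3}} \approx 0.36603$)
$u{\left(O \right)} = - \frac{1}{2} + \frac{\sqrt{3}}{2}$
$\frac{1}{\left(\left(u{\left(31 \right)} - 145\right)^{2} - 7871774\right) 2060800} = \frac{1}{\left(\left(\left(- \frac{1}{2} + \frac{\sqrt{3}}{2}\right) - 145\right)^{2} - 7871774\right) 2060800} = \frac{1}{\left(- \frac{291}{2} + \frac{\sqrt{3}}{2}\right)^{2} - 7871774} \cdot \frac{1}{2060800} = \frac{1}{-7871774 + \left(- \frac{291}{2} + \frac{\sqrt{3}}{2}\right)^{2}} \cdot \frac{1}{2060800} = \frac{1}{2060800 \left(-7871774 + \left(- \frac{291}{2} + \frac{\sqrt{3}}{2}\right)^{2}\right)}$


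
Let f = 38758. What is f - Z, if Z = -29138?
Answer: 67896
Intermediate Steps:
f - Z = 38758 - 1*(-29138) = 38758 + 29138 = 67896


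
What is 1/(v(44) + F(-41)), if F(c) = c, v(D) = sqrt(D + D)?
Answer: -41/1593 - 2*sqrt(22)/1593 ≈ -0.031626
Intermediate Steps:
v(D) = sqrt(2)*sqrt(D) (v(D) = sqrt(2*D) = sqrt(2)*sqrt(D))
1/(v(44) + F(-41)) = 1/(sqrt(2)*sqrt(44) - 41) = 1/(sqrt(2)*(2*sqrt(11)) - 41) = 1/(2*sqrt(22) - 41) = 1/(-41 + 2*sqrt(22))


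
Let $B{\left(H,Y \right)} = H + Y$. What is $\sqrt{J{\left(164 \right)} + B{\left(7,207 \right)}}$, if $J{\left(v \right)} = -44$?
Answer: $\sqrt{170} \approx 13.038$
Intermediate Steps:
$\sqrt{J{\left(164 \right)} + B{\left(7,207 \right)}} = \sqrt{-44 + \left(7 + 207\right)} = \sqrt{-44 + 214} = \sqrt{170}$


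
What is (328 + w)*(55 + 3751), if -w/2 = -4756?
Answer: 37451040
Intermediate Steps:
w = 9512 (w = -2*(-4756) = 9512)
(328 + w)*(55 + 3751) = (328 + 9512)*(55 + 3751) = 9840*3806 = 37451040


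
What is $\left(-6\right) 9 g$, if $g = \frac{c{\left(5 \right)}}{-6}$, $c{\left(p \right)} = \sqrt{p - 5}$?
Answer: $0$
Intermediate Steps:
$c{\left(p \right)} = \sqrt{-5 + p}$
$g = 0$ ($g = \frac{\sqrt{-5 + 5}}{-6} = \sqrt{0} \left(- \frac{1}{6}\right) = 0 \left(- \frac{1}{6}\right) = 0$)
$\left(-6\right) 9 g = \left(-6\right) 9 \cdot 0 = \left(-54\right) 0 = 0$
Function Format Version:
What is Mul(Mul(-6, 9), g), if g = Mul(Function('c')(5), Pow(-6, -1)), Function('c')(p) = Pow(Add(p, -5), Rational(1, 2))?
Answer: 0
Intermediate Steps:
Function('c')(p) = Pow(Add(-5, p), Rational(1, 2))
g = 0 (g = Mul(Pow(Add(-5, 5), Rational(1, 2)), Pow(-6, -1)) = Mul(Pow(0, Rational(1, 2)), Rational(-1, 6)) = Mul(0, Rational(-1, 6)) = 0)
Mul(Mul(-6, 9), g) = Mul(Mul(-6, 9), 0) = Mul(-54, 0) = 0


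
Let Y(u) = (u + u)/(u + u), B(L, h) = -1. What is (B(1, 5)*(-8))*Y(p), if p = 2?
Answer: 8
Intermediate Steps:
Y(u) = 1 (Y(u) = (2*u)/((2*u)) = (2*u)*(1/(2*u)) = 1)
(B(1, 5)*(-8))*Y(p) = -1*(-8)*1 = 8*1 = 8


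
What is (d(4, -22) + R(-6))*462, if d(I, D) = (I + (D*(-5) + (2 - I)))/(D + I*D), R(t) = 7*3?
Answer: 46158/5 ≈ 9231.6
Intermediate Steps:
R(t) = 21
d(I, D) = (2 - 5*D)/(D + D*I) (d(I, D) = (I + (-5*D + (2 - I)))/(D + D*I) = (I + (2 - I - 5*D))/(D + D*I) = (2 - 5*D)/(D + D*I))
(d(4, -22) + R(-6))*462 = ((2 - 5*(-22))/((-22)*(1 + 4)) + 21)*462 = (-1/22*(2 + 110)/5 + 21)*462 = (-1/22*1/5*112 + 21)*462 = (-56/55 + 21)*462 = (1099/55)*462 = 46158/5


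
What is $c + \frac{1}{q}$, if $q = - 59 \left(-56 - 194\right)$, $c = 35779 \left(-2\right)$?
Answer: $- \frac{1055480499}{14750} \approx -71558.0$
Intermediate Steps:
$c = -71558$
$q = 14750$ ($q = \left(-59\right) \left(-250\right) = 14750$)
$c + \frac{1}{q} = -71558 + \frac{1}{14750} = - \frac{1055480499}{14750}$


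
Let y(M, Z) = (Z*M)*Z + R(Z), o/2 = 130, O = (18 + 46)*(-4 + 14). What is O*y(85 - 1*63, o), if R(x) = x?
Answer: 951974400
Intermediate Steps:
O = 640 (O = 64*10 = 640)
o = 260 (o = 2*130 = 260)
y(M, Z) = Z + M*Z**2 (y(M, Z) = (Z*M)*Z + Z = (M*Z)*Z + Z = M*Z**2 + Z = Z + M*Z**2)
O*y(85 - 1*63, o) = 640*(260*(1 + (85 - 1*63)*260)) = 640*(260*(1 + (85 - 63)*260)) = 640*(260*(1 + 22*260)) = 640*(260*(1 + 5720)) = 640*(260*5721) = 640*1487460 = 951974400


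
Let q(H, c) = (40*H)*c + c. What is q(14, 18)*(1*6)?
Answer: 60588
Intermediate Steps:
q(H, c) = c + 40*H*c (q(H, c) = 40*H*c + c = c + 40*H*c)
q(14, 18)*(1*6) = (18*(1 + 40*14))*(1*6) = (18*(1 + 560))*6 = (18*561)*6 = 10098*6 = 60588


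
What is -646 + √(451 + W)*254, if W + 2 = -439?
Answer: -646 + 254*√10 ≈ 157.22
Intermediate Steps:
W = -441 (W = -2 - 439 = -441)
-646 + √(451 + W)*254 = -646 + √(451 - 441)*254 = -646 + √10*254 = -646 + 254*√10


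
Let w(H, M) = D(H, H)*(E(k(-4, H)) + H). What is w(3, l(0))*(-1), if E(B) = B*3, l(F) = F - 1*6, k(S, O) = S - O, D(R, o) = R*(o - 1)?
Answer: 108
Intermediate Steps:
D(R, o) = R*(-1 + o)
l(F) = -6 + F (l(F) = F - 6 = -6 + F)
E(B) = 3*B
w(H, M) = H*(-1 + H)*(-12 - 2*H) (w(H, M) = (H*(-1 + H))*(3*(-4 - H) + H) = (H*(-1 + H))*((-12 - 3*H) + H) = (H*(-1 + H))*(-12 - 2*H) = H*(-1 + H)*(-12 - 2*H))
w(3, l(0))*(-1) = (2*3*(-1 + 3)*(-6 - 1*3))*(-1) = (2*3*2*(-6 - 3))*(-1) = (2*3*2*(-9))*(-1) = -108*(-1) = 108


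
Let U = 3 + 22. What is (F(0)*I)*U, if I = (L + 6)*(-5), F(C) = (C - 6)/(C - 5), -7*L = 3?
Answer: -5850/7 ≈ -835.71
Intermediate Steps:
L = -3/7 (L = -⅐*3 = -3/7 ≈ -0.42857)
F(C) = (-6 + C)/(-5 + C)
U = 25
I = -195/7 (I = (-3/7 + 6)*(-5) = (39/7)*(-5) = -195/7 ≈ -27.857)
(F(0)*I)*U = (((-6 + 0)/(-5 + 0))*(-195/7))*25 = ((-6/(-5))*(-195/7))*25 = (-⅕*(-6)*(-195/7))*25 = ((6/5)*(-195/7))*25 = -234/7*25 = -5850/7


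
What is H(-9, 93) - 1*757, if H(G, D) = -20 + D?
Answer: -684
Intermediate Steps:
H(-9, 93) - 1*757 = (-20 + 93) - 1*757 = 73 - 757 = -684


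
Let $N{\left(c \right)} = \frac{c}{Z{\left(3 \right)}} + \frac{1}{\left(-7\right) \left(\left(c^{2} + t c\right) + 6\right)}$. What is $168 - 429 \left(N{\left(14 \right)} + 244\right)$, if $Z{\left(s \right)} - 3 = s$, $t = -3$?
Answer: $- \frac{118169651}{1120} \approx -1.0551 \cdot 10^{5}$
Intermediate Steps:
$Z{\left(s \right)} = 3 + s$
$N{\left(c \right)} = - \frac{1}{7 \left(6 + c^{2} - 3 c\right)} + \frac{c}{6}$ ($N{\left(c \right)} = \frac{c}{3 + 3} + \frac{1}{\left(-7\right) \left(\left(c^{2} - 3 c\right) + 6\right)} = \frac{c}{6} - \frac{1}{7 \left(6 + c^{2} - 3 c\right)} = - \frac{1}{7 \left(6 + c^{2} - 3 c\right)} + \frac{c}{6}$)
$168 - 429 \left(N{\left(14 \right)} + 244\right) = 168 - 429 \left(\frac{- \frac{1}{7} + 14 - \frac{14^{2}}{2} + \frac{14^{3}}{6}}{6 + 14^{2} - 42} + 244\right) = 168 - 429 \left(\frac{- \frac{1}{7} + 14 - 98 + \frac{1}{6} \cdot 2744}{6 + 196 - 42} + 244\right) = 168 - 429 \left(\frac{- \frac{1}{7} + 14 - 98 + \frac{1372}{3}}{160} + 244\right) = 168 - 429 \left(\frac{1}{160} \cdot \frac{7837}{21} + 244\right) = 168 - 429 \left(\frac{7837}{3360} + 244\right) = 168 - \frac{118357811}{1120} = - \frac{118169651}{1120}$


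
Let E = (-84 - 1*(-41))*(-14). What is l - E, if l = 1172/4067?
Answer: -2447162/4067 ≈ -601.71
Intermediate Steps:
E = 602 (E = (-84 + 41)*(-14) = -43*(-14) = 602)
l = 1172/4067 (l = 1172*(1/4067) = 1172/4067 ≈ 0.28817)
l - E = 1172/4067 - 1*602 = 1172/4067 - 602 = -2447162/4067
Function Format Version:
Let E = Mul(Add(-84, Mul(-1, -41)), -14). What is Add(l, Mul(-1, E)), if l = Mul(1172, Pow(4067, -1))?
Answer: Rational(-2447162, 4067) ≈ -601.71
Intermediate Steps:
E = 602 (E = Mul(Add(-84, 41), -14) = Mul(-43, -14) = 602)
l = Rational(1172, 4067) (l = Mul(1172, Rational(1, 4067)) = Rational(1172, 4067) ≈ 0.28817)
Add(l, Mul(-1, E)) = Add(Rational(1172, 4067), Mul(-1, 602)) = Add(Rational(1172, 4067), -602) = Rational(-2447162, 4067)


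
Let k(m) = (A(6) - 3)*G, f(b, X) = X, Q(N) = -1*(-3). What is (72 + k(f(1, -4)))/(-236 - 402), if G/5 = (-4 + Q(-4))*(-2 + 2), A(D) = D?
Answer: -36/319 ≈ -0.11285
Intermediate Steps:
Q(N) = 3
G = 0 (G = 5*((-4 + 3)*(-2 + 2)) = 5*(-1*0) = 5*0 = 0)
k(m) = 0 (k(m) = (6 - 3)*0 = 3*0 = 0)
(72 + k(f(1, -4)))/(-236 - 402) = (72 + 0)/(-236 - 402) = 72/(-638) = 72*(-1/638) = -36/319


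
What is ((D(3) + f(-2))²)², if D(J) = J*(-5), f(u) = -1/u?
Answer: 707281/16 ≈ 44205.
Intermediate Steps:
D(J) = -5*J
((D(3) + f(-2))²)² = ((-5*3 - 1/(-2))²)² = ((-15 - 1*(-½))²)² = ((-15 + ½)²)² = ((-29/2)²)² = (841/4)² = 707281/16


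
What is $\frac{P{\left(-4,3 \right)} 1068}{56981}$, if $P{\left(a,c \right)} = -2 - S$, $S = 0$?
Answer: $- \frac{2136}{56981} \approx -0.037486$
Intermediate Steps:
$P{\left(a,c \right)} = -2$ ($P{\left(a,c \right)} = -2 - 0 = -2 + 0 = -2$)
$\frac{P{\left(-4,3 \right)} 1068}{56981} = \frac{\left(-2\right) 1068}{56981} = \left(-2136\right) \frac{1}{56981} = - \frac{2136}{56981}$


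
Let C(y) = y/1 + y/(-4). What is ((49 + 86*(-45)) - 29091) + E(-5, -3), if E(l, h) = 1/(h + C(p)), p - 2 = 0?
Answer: -98738/3 ≈ -32913.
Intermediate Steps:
p = 2 (p = 2 + 0 = 2)
C(y) = 3*y/4 (C(y) = y*1 + y*(-¼) = y - y/4 = 3*y/4)
E(l, h) = 1/(3/2 + h) (E(l, h) = 1/(h + (¾)*2) = 1/(h + 3/2) = 1/(3/2 + h))
((49 + 86*(-45)) - 29091) + E(-5, -3) = ((49 + 86*(-45)) - 29091) + 2/(3 + 2*(-3)) = ((49 - 3870) - 29091) + 2/(3 - 6) = (-3821 - 29091) + 2/(-3) = -32912 + 2*(-⅓) = -32912 - ⅔ = -98738/3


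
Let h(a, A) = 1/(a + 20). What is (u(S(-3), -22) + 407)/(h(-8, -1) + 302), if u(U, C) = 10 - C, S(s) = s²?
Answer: 5268/3625 ≈ 1.4532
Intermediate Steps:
h(a, A) = 1/(20 + a)
(u(S(-3), -22) + 407)/(h(-8, -1) + 302) = ((10 - 1*(-22)) + 407)/(1/(20 - 8) + 302) = ((10 + 22) + 407)/(1/12 + 302) = (32 + 407)/(1/12 + 302) = 439/(3625/12) = 439*(12/3625) = 5268/3625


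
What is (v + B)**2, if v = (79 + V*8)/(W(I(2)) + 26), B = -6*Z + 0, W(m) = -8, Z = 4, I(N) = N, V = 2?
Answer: 113569/324 ≈ 350.52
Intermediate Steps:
B = -24 (B = -6*4 + 0 = -24 + 0 = -24)
v = 95/18 (v = (79 + 2*8)/(-8 + 26) = (79 + 16)/18 = 95*(1/18) = 95/18 ≈ 5.2778)
(v + B)**2 = (95/18 - 24)**2 = (-337/18)**2 = 113569/324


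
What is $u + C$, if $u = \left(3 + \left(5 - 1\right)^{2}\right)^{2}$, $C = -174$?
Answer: $187$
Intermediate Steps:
$u = 361$ ($u = \left(3 + 4^{2}\right)^{2} = \left(3 + 16\right)^{2} = 19^{2} = 361$)
$u + C = 361 - 174 = 187$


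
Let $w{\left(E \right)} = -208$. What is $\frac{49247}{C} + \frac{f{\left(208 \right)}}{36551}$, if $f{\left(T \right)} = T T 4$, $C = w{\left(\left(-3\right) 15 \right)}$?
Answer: $- \frac{1764031449}{7602608} \approx -232.03$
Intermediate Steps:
$C = -208$
$f{\left(T \right)} = 4 T^{2}$ ($f{\left(T \right)} = T^{2} \cdot 4 = 4 T^{2}$)
$\frac{49247}{C} + \frac{f{\left(208 \right)}}{36551} = \frac{49247}{-208} + \frac{4 \cdot 208^{2}}{36551} = 49247 \left(- \frac{1}{208}\right) + 4 \cdot 43264 \cdot \frac{1}{36551} = - \frac{49247}{208} + 173056 \cdot \frac{1}{36551} = - \frac{49247}{208} + \frac{173056}{36551} = - \frac{1764031449}{7602608}$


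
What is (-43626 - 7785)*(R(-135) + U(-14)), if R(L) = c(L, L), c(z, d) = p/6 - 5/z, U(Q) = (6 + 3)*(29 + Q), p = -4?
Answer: -62173036/9 ≈ -6.9081e+6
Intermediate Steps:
U(Q) = 261 + 9*Q (U(Q) = 9*(29 + Q) = 261 + 9*Q)
c(z, d) = -2/3 - 5/z (c(z, d) = -4/6 - 5/z = -4*1/6 - 5/z = -2/3 - 5/z)
R(L) = -2/3 - 5/L
(-43626 - 7785)*(R(-135) + U(-14)) = (-43626 - 7785)*((-2/3 - 5/(-135)) + (261 + 9*(-14))) = -51411*((-2/3 - 5*(-1/135)) + (261 - 126)) = -51411*((-2/3 + 1/27) + 135) = -51411*(-17/27 + 135) = -51411*3628/27 = -62173036/9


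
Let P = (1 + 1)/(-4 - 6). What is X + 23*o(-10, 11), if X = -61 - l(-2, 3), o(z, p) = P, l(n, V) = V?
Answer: -343/5 ≈ -68.600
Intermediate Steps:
P = -⅕ (P = 2/(-10) = 2*(-⅒) = -⅕ ≈ -0.20000)
o(z, p) = -⅕
X = -64 (X = -61 - 1*3 = -61 - 3 = -64)
X + 23*o(-10, 11) = -64 + 23*(-⅕) = -64 - 23/5 = -343/5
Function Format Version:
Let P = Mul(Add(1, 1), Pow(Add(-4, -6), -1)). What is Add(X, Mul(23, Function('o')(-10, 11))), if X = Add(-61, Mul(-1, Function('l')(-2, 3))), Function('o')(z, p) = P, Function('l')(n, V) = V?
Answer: Rational(-343, 5) ≈ -68.600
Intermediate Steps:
P = Rational(-1, 5) (P = Mul(2, Pow(-10, -1)) = Mul(2, Rational(-1, 10)) = Rational(-1, 5) ≈ -0.20000)
Function('o')(z, p) = Rational(-1, 5)
X = -64 (X = Add(-61, Mul(-1, 3)) = Add(-61, -3) = -64)
Add(X, Mul(23, Function('o')(-10, 11))) = Add(-64, Mul(23, Rational(-1, 5))) = Add(-64, Rational(-23, 5)) = Rational(-343, 5)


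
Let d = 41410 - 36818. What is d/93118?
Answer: 2296/46559 ≈ 0.049314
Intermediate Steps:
d = 4592
d/93118 = 4592/93118 = 4592*(1/93118) = 2296/46559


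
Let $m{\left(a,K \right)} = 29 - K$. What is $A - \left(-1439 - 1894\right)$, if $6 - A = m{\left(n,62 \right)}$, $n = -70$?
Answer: $3372$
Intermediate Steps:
$A = 39$ ($A = 6 - \left(29 - 62\right) = 6 - -33 = 6 + 33 = 39$)
$A - \left(-1439 - 1894\right) = 39 - \left(-1439 - 1894\right) = 39 - -3333 = 39 + 3333 = 3372$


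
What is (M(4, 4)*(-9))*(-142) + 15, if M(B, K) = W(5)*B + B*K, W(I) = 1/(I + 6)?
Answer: 230205/11 ≈ 20928.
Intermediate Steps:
W(I) = 1/(6 + I)
M(B, K) = B/11 + B*K (M(B, K) = B/(6 + 5) + B*K = B/11 + B*K)
(M(4, 4)*(-9))*(-142) + 15 = ((4*(1/11 + 4))*(-9))*(-142) + 15 = ((4*(45/11))*(-9))*(-142) + 15 = ((180/11)*(-9))*(-142) + 15 = -1620/11*(-142) + 15 = 230040/11 + 15 = 230205/11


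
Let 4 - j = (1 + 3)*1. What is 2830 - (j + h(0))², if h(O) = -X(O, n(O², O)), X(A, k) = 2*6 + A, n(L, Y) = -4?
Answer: 2686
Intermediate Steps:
X(A, k) = 12 + A
j = 0 (j = 4 - (1 + 3) = 4 - 4 = 0)
h(O) = -12 - O (h(O) = -(12 + O) = -12 - O)
2830 - (j + h(0))² = 2830 - (0 + (-12 - 1*0))² = 2830 - (0 + (-12 + 0))² = 2830 - (0 - 12)² = 2830 - 1*(-12)² = 2830 - 1*144 = 2830 - 144 = 2686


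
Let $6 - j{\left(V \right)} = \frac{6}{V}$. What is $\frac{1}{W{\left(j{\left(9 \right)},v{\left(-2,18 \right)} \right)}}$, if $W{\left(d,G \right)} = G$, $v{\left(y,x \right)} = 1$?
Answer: $1$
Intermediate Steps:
$j{\left(V \right)} = 6 - \frac{6}{V}$
$\frac{1}{W{\left(j{\left(9 \right)},v{\left(-2,18 \right)} \right)}} = 1^{-1} = 1$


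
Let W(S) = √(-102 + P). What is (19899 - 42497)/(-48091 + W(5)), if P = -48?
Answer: 1086760418/2312744431 + 112990*I*√6/2312744431 ≈ 0.4699 + 0.00011967*I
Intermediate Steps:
W(S) = 5*I*√6 (W(S) = √(-102 - 48) = √(-150) = 5*I*√6)
(19899 - 42497)/(-48091 + W(5)) = (19899 - 42497)/(-48091 + 5*I*√6) = -22598/(-48091 + 5*I*√6)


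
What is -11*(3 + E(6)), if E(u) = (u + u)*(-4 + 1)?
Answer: 363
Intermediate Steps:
E(u) = -6*u (E(u) = (2*u)*(-3) = -6*u)
-11*(3 + E(6)) = -11*(3 - 6*6) = -11*(3 - 36) = -11*(-33) = 363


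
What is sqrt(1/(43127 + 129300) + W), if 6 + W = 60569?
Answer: sqrt(1800602812507654)/172427 ≈ 246.10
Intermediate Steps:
W = 60563 (W = -6 + 60569 = 60563)
sqrt(1/(43127 + 129300) + W) = sqrt(1/(43127 + 129300) + 60563) = sqrt(1/172427 + 60563) = sqrt(10442696402/172427) = sqrt(1800602812507654)/172427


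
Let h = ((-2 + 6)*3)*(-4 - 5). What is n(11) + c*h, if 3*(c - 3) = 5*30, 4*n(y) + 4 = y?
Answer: -22889/4 ≈ -5722.3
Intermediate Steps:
n(y) = -1 + y/4
c = 53 (c = 3 + (5*30)/3 = 3 + (1/3)*150 = 3 + 50 = 53)
h = -108 (h = (4*3)*(-9) = 12*(-9) = -108)
n(11) + c*h = (-1 + (1/4)*11) + 53*(-108) = (-1 + 11/4) - 5724 = 7/4 - 5724 = -22889/4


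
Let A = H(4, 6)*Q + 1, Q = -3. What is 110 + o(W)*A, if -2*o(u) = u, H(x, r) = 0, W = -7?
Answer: 227/2 ≈ 113.50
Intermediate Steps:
A = 1 (A = 0*(-3) + 1 = 0 + 1 = 1)
o(u) = -u/2
110 + o(W)*A = 110 - 1/2*(-7)*1 = 110 + (7/2)*1 = 110 + 7/2 = 227/2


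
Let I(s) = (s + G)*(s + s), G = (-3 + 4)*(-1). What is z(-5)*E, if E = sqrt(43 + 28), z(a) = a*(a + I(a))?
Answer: -275*sqrt(71) ≈ -2317.2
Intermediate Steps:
G = -1 (G = 1*(-1) = -1)
I(s) = 2*s*(-1 + s) (I(s) = (s - 1)*(s + s) = (-1 + s)*(2*s) = 2*s*(-1 + s))
z(a) = a*(a + 2*a*(-1 + a))
E = sqrt(71) ≈ 8.4261
z(-5)*E = ((-5)**2*(-1 + 2*(-5)))*sqrt(71) = (25*(-1 - 10))*sqrt(71) = (25*(-11))*sqrt(71) = -275*sqrt(71)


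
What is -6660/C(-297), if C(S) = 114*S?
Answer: 370/1881 ≈ 0.19670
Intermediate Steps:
-6660/C(-297) = -6660/(114*(-297)) = -6660/(-33858) = -6660*(-1/33858) = 370/1881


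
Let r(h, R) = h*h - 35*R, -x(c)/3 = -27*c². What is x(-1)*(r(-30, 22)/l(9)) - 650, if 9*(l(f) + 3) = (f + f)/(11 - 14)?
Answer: -38740/11 ≈ -3521.8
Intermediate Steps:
x(c) = 81*c² (x(c) = -(-81)*c² = 81*c²)
l(f) = -3 - 2*f/27 (l(f) = -3 + ((f + f)/(11 - 14))/9 = -3 + ((2*f)/(-3))/9 = -3 + ((2*f)*(-⅓))/9 = -3 + (-2*f/3)/9 = -3 - 2*f/27)
r(h, R) = h² - 35*R
x(-1)*(r(-30, 22)/l(9)) - 650 = (81*(-1)²)*(((-30)² - 35*22)/(-3 - 2/27*9)) - 650 = (81*1)*((900 - 770)/(-3 - ⅔)) - 650 = 81*(130/(-11/3)) - 650 = 81*(130*(-3/11)) - 650 = 81*(-390/11) - 650 = -31590/11 - 650 = -38740/11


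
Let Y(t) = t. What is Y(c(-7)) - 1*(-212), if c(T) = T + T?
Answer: 198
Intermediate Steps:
c(T) = 2*T
Y(c(-7)) - 1*(-212) = 2*(-7) - 1*(-212) = -14 + 212 = 198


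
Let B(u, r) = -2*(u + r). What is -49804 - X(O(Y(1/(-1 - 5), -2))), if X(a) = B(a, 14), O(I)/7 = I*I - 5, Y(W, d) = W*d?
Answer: -448600/9 ≈ -49844.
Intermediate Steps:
B(u, r) = -2*r - 2*u (B(u, r) = -2*(r + u) = -2*r - 2*u)
O(I) = -35 + 7*I² (O(I) = 7*(I*I - 5) = 7*(I² - 5) = 7*(-5 + I²) = -35 + 7*I²)
X(a) = -28 - 2*a (X(a) = -2*14 - 2*a = -28 - 2*a)
-49804 - X(O(Y(1/(-1 - 5), -2))) = -49804 - (-28 - 2*(-35 + 7*(-2/(-1 - 5))²)) = -49804 - (-28 - 2*(-35 + 7*(-2/(-6))²)) = -49804 - (-28 - 2*(-35 + 7*(-⅙*(-2))²)) = -49804 - (-28 - 2*(-35 + 7*(⅓)²)) = -49804 - (-28 - 2*(-35 + 7*(⅑))) = -49804 - (-28 - 2*(-35 + 7/9)) = -49804 - (-28 - 2*(-308/9)) = -49804 - (-28 + 616/9) = -49804 - 1*364/9 = -49804 - 364/9 = -448600/9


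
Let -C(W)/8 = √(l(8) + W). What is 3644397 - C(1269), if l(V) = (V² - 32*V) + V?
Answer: 3644397 + 8*√1085 ≈ 3.6447e+6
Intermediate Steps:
l(V) = V² - 31*V
C(W) = -8*√(-184 + W) (C(W) = -8*√(8*(-31 + 8) + W) = -8*√(8*(-23) + W) = -8*√(-184 + W))
3644397 - C(1269) = 3644397 - (-8)*√(-184 + 1269) = 3644397 - (-8)*√1085 = 3644397 + 8*√1085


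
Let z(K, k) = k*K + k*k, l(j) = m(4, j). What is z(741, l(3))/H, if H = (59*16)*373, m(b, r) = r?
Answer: 279/44014 ≈ 0.0063389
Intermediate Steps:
l(j) = j
z(K, k) = k² + K*k (z(K, k) = K*k + k² = k² + K*k)
H = 352112 (H = 944*373 = 352112)
z(741, l(3))/H = (3*(741 + 3))/352112 = (3*744)*(1/352112) = 2232*(1/352112) = 279/44014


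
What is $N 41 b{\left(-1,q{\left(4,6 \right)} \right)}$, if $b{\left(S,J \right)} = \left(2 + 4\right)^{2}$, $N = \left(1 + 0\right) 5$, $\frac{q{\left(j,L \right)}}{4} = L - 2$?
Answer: $7380$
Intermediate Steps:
$q{\left(j,L \right)} = -8 + 4 L$ ($q{\left(j,L \right)} = 4 \left(L - 2\right) = 4 \left(-2 + L\right) = -8 + 4 L$)
$N = 5$ ($N = 1 \cdot 5 = 5$)
$b{\left(S,J \right)} = 36$ ($b{\left(S,J \right)} = 6^{2} = 36$)
$N 41 b{\left(-1,q{\left(4,6 \right)} \right)} = 5 \cdot 41 \cdot 36 = 205 \cdot 36 = 7380$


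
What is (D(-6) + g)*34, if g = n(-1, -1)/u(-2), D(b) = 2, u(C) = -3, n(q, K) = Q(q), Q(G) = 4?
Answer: 68/3 ≈ 22.667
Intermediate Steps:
n(q, K) = 4
g = -4/3 (g = 4/(-3) = 4*(-⅓) = -4/3 ≈ -1.3333)
(D(-6) + g)*34 = (2 - 4/3)*34 = (⅔)*34 = 68/3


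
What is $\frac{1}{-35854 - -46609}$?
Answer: $\frac{1}{10755} \approx 9.298 \cdot 10^{-5}$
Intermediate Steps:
$\frac{1}{-35854 - -46609} = \frac{1}{-35854 + 46609} = \frac{1}{10755}$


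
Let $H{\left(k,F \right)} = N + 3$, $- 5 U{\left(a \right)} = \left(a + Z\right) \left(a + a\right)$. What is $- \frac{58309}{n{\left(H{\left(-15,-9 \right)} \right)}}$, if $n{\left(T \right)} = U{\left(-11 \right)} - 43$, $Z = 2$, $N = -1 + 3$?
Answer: $\frac{291545}{413} \approx 705.92$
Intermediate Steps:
$N = 2$
$U{\left(a \right)} = - \frac{2 a \left(2 + a\right)}{5}$ ($U{\left(a \right)} = - \frac{\left(a + 2\right) \left(a + a\right)}{5} = - \frac{\left(2 + a\right) 2 a}{5} = - \frac{2 a \left(2 + a\right)}{5}$)
$H{\left(k,F \right)} = 5$ ($H{\left(k,F \right)} = 2 + 3 = 5$)
$n{\left(T \right)} = - \frac{413}{5}$ ($n{\left(T \right)} = \left(- \frac{2}{5}\right) \left(-11\right) \left(2 - 11\right) - 43 = \left(- \frac{2}{5}\right) \left(-11\right) \left(-9\right) - 43 = - \frac{198}{5} - 43 = - \frac{413}{5}$)
$- \frac{58309}{n{\left(H{\left(-15,-9 \right)} \right)}} = - \frac{58309}{- \frac{413}{5}} = \left(-58309\right) \left(- \frac{5}{413}\right) = \frac{291545}{413}$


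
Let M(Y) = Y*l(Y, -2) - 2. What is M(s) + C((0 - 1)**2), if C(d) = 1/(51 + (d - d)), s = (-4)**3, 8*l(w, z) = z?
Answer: 715/51 ≈ 14.020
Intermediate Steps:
l(w, z) = z/8
s = -64
M(Y) = -2 - Y/4 (M(Y) = Y*((1/8)*(-2)) - 2 = Y*(-1/4) - 2 = -Y/4 - 2 = -2 - Y/4)
C(d) = 1/51 (C(d) = 1/(51 + 0) = 1/51)
M(s) + C((0 - 1)**2) = (-2 - 1/4*(-64)) + 1/51 = (-2 + 16) + 1/51 = 14 + 1/51 = 715/51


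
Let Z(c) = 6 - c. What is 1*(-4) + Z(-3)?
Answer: 5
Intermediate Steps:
1*(-4) + Z(-3) = 1*(-4) + (6 - 1*(-3)) = -4 + (6 + 3) = -4 + 9 = 5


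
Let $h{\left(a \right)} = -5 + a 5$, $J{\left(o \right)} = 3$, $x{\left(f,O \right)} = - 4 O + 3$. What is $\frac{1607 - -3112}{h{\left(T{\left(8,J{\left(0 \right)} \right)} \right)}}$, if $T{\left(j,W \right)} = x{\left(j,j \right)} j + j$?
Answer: $- \frac{1573}{375} \approx -4.1947$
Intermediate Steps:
$x{\left(f,O \right)} = 3 - 4 O$
$T{\left(j,W \right)} = j + j \left(3 - 4 j\right)$ ($T{\left(j,W \right)} = \left(3 - 4 j\right) j + j = j \left(3 - 4 j\right) + j = j + j \left(3 - 4 j\right)$)
$h{\left(a \right)} = -5 + 5 a$
$\frac{1607 - -3112}{h{\left(T{\left(8,J{\left(0 \right)} \right)} \right)}} = \frac{1607 - -3112}{-5 + 5 \cdot 4 \cdot 8 \left(1 - 8\right)} = \frac{1607 + 3112}{-5 + 5 \cdot 4 \cdot 8 \left(1 - 8\right)} = \frac{4719}{-5 + 5 \cdot 4 \cdot 8 \left(-7\right)} = \frac{4719}{-5 + 5 \left(-224\right)} = \frac{4719}{-5 - 1120} = \frac{4719}{-1125} = 4719 \left(- \frac{1}{1125}\right) = - \frac{1573}{375}$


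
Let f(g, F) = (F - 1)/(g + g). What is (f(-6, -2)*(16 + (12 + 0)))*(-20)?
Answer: -140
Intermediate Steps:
f(g, F) = (-1 + F)/(2*g) (f(g, F) = (-1 + F)/((2*g)) = (-1 + F)*(1/(2*g)) = (-1 + F)/(2*g))
(f(-6, -2)*(16 + (12 + 0)))*(-20) = (((1/2)*(-1 - 2)/(-6))*(16 + (12 + 0)))*(-20) = (((1/2)*(-1/6)*(-3))*(16 + 12))*(-20) = ((1/4)*28)*(-20) = 7*(-20) = -140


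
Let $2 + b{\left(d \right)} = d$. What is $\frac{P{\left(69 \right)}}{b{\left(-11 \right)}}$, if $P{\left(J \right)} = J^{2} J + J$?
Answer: $- \frac{328578}{13} \approx -25275.0$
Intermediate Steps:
$b{\left(d \right)} = -2 + d$
$P{\left(J \right)} = J + J^{3}$ ($P{\left(J \right)} = J^{3} + J = J + J^{3}$)
$\frac{P{\left(69 \right)}}{b{\left(-11 \right)}} = \frac{69 + 69^{3}}{-2 - 11} = \frac{69 + 328509}{-13} = 328578 \left(- \frac{1}{13}\right) = - \frac{328578}{13}$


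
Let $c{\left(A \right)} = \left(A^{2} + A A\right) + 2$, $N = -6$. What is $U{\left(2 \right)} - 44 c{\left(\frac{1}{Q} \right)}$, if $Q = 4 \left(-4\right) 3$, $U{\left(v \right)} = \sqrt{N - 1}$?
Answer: $- \frac{25355}{288} + i \sqrt{7} \approx -88.038 + 2.6458 i$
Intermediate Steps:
$U{\left(v \right)} = i \sqrt{7}$ ($U{\left(v \right)} = \sqrt{-6 - 1} = \sqrt{-7} = i \sqrt{7}$)
$Q = -48$ ($Q = \left(-16\right) 3 = -48$)
$c{\left(A \right)} = 2 + 2 A^{2}$ ($c{\left(A \right)} = \left(A^{2} + A^{2}\right) + 2 = 2 A^{2} + 2 = 2 + 2 A^{2}$)
$U{\left(2 \right)} - 44 c{\left(\frac{1}{Q} \right)} = i \sqrt{7} - 44 \left(2 + 2 \left(\frac{1}{-48}\right)^{2}\right) = i \sqrt{7} - 44 \left(2 + 2 \left(- \frac{1}{48}\right)^{2}\right) = i \sqrt{7} - 44 \left(2 + 2 \cdot \frac{1}{2304}\right) = i \sqrt{7} - 44 \left(2 + \frac{1}{1152}\right) = i \sqrt{7} - \frac{25355}{288} = - \frac{25355}{288} + i \sqrt{7}$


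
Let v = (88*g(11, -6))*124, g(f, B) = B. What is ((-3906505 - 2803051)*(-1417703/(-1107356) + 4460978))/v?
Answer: 2762040263427508273/6041734336 ≈ 4.5716e+8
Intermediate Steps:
v = -65472 (v = (88*(-6))*124 = -528*124 = -65472)
((-3906505 - 2803051)*(-1417703/(-1107356) + 4460978))/v = ((-3906505 - 2803051)*(-1417703/(-1107356) + 4460978))/(-65472) = -6709556*(-1417703*(-1/1107356) + 4460978)*(-1/65472) = -6709556*(1417703/1107356 + 4460978)*(-1/65472) = -6709556*4939892171871/1107356*(-1/65472) = -8286120790282524819/276839*(-1/65472) = 2762040263427508273/6041734336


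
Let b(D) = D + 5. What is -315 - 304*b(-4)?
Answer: -619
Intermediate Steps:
b(D) = 5 + D
-315 - 304*b(-4) = -315 - 304*(5 - 4) = -315 - 304*1 = -315 - 304 = -619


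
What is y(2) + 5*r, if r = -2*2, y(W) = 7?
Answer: -13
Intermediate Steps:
r = -4
y(2) + 5*r = 7 + 5*(-4) = 7 - 20 = -13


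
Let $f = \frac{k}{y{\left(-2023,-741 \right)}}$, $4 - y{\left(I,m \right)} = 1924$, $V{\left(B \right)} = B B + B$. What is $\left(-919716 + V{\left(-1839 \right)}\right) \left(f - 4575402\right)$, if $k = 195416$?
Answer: $- \frac{450296557245327}{40} \approx -1.1257 \cdot 10^{13}$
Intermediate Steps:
$V{\left(B \right)} = B + B^{2}$ ($V{\left(B \right)} = B^{2} + B = B + B^{2}$)
$y{\left(I,m \right)} = -1920$ ($y{\left(I,m \right)} = 4 - 1924 = -1920$)
$f = - \frac{24427}{240}$ ($f = \frac{195416}{-1920} = 195416 \left(- \frac{1}{1920}\right) = - \frac{24427}{240} \approx -101.78$)
$\left(-919716 + V{\left(-1839 \right)}\right) \left(f - 4575402\right) = \left(-919716 - 1839 \left(1 - 1839\right)\right) \left(- \frac{24427}{240} - 4575402\right) = \left(-919716 - -3380082\right) \left(- \frac{1098120907}{240}\right) = \left(-919716 + 3380082\right) \left(- \frac{1098120907}{240}\right) = 2460366 \left(- \frac{1098120907}{240}\right) = - \frac{450296557245327}{40}$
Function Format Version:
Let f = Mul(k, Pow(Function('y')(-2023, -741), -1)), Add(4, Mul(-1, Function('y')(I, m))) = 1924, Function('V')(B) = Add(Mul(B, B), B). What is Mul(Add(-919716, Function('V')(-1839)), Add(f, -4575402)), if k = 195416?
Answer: Rational(-450296557245327, 40) ≈ -1.1257e+13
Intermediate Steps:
Function('V')(B) = Add(B, Pow(B, 2)) (Function('V')(B) = Add(Pow(B, 2), B) = Add(B, Pow(B, 2)))
Function('y')(I, m) = -1920 (Function('y')(I, m) = Add(4, Mul(-1, 1924)) = Add(4, -1924) = -1920)
f = Rational(-24427, 240) (f = Mul(195416, Pow(-1920, -1)) = Mul(195416, Rational(-1, 1920)) = Rational(-24427, 240) ≈ -101.78)
Mul(Add(-919716, Function('V')(-1839)), Add(f, -4575402)) = Mul(Add(-919716, Mul(-1839, Add(1, -1839))), Add(Rational(-24427, 240), -4575402)) = Mul(Add(-919716, Mul(-1839, -1838)), Rational(-1098120907, 240)) = Mul(Add(-919716, 3380082), Rational(-1098120907, 240)) = Mul(2460366, Rational(-1098120907, 240)) = Rational(-450296557245327, 40)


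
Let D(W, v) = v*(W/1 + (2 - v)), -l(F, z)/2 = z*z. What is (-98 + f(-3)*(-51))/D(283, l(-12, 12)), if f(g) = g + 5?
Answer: 25/20628 ≈ 0.0012119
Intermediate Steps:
f(g) = 5 + g
l(F, z) = -2*z² (l(F, z) = -2*z*z = -2*z²)
D(W, v) = v*(2 + W - v) (D(W, v) = v*(W*1 + (2 - v)) = v*(W + (2 - v)) = v*(2 + W - v))
(-98 + f(-3)*(-51))/D(283, l(-12, 12)) = (-98 + (5 - 3)*(-51))/(((-2*12²)*(2 + 283 - (-2)*12²))) = (-98 + 2*(-51))/(((-2*144)*(2 + 283 - (-2)*144))) = (-98 - 102)/((-288*(2 + 283 - 1*(-288)))) = -200*(-1/(288*(2 + 283 + 288))) = -200/((-288*573)) = -200/(-165024) = -200*(-1/165024) = 25/20628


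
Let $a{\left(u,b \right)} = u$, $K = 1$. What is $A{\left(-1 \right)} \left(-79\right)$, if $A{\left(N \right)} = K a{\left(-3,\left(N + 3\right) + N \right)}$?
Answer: $237$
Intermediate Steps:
$A{\left(N \right)} = -3$ ($A{\left(N \right)} = 1 \left(-3\right) = -3$)
$A{\left(-1 \right)} \left(-79\right) = \left(-3\right) \left(-79\right) = 237$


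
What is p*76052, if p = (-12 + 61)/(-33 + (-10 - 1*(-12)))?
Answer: -3726548/31 ≈ -1.2021e+5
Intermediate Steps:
p = -49/31 (p = 49/(-33 + (-10 + 12)) = 49/(-33 + 2) = 49/(-31) = 49*(-1/31) = -49/31 ≈ -1.5806)
p*76052 = -49/31*76052 = -3726548/31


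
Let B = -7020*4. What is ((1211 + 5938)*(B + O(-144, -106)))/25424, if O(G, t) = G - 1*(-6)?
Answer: -100865241/12712 ≈ -7934.6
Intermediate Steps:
O(G, t) = 6 + G (O(G, t) = G + 6 = 6 + G)
B = -28080
((1211 + 5938)*(B + O(-144, -106)))/25424 = ((1211 + 5938)*(-28080 + (6 - 144)))/25424 = (7149*(-28080 - 138))*(1/25424) = (7149*(-28218))*(1/25424) = -201730482*1/25424 = -100865241/12712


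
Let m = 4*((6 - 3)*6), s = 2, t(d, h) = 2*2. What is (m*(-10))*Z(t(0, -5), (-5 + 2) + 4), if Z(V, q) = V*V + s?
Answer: -12960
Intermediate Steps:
t(d, h) = 4
Z(V, q) = 2 + V² (Z(V, q) = V*V + 2 = V² + 2 = 2 + V²)
m = 72 (m = 4*(3*6) = 4*18 = 72)
(m*(-10))*Z(t(0, -5), (-5 + 2) + 4) = (72*(-10))*(2 + 4²) = -720*(2 + 16) = -720*18 = -12960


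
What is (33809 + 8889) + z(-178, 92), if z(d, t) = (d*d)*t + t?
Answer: 2957718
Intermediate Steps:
z(d, t) = t + t*d² (z(d, t) = d²*t + t = t*d² + t = t + t*d²)
(33809 + 8889) + z(-178, 92) = (33809 + 8889) + 92*(1 + (-178)²) = 42698 + 92*(1 + 31684) = 42698 + 92*31685 = 42698 + 2915020 = 2957718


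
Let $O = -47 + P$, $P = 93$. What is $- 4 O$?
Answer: $-184$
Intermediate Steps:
$O = 46$ ($O = -47 + 93 = 46$)
$- 4 O = \left(-4\right) 46 = -184$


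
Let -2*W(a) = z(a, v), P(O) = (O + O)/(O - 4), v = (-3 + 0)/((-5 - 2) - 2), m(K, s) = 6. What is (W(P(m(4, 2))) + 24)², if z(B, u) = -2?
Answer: 625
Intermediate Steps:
v = ⅓ (v = -3/(-7 - 2) = -3/(-9) = -3*(-⅑) = ⅓ ≈ 0.33333)
P(O) = 2*O/(-4 + O) (P(O) = (2*O)/(-4 + O) = 2*O/(-4 + O))
W(a) = 1 (W(a) = -½*(-2) = 1)
(W(P(m(4, 2))) + 24)² = (1 + 24)² = 25² = 625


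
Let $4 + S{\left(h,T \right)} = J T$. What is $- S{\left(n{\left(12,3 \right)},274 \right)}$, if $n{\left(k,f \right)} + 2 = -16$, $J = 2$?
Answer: $-544$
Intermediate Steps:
$n{\left(k,f \right)} = -18$ ($n{\left(k,f \right)} = -2 - 16 = -18$)
$S{\left(h,T \right)} = -4 + 2 T$
$- S{\left(n{\left(12,3 \right)},274 \right)} = - (-4 + 2 \cdot 274) = - (-4 + 548) = \left(-1\right) 544 = -544$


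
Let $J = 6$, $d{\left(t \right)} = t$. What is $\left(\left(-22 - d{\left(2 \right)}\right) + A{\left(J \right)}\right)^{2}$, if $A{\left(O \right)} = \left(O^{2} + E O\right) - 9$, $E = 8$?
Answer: $2601$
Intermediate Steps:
$A{\left(O \right)} = -9 + O^{2} + 8 O$ ($A{\left(O \right)} = \left(O^{2} + 8 O\right) - 9 = -9 + O^{2} + 8 O$)
$\left(\left(-22 - d{\left(2 \right)}\right) + A{\left(J \right)}\right)^{2} = \left(\left(-22 - 2\right) + \left(-9 + 6^{2} + 8 \cdot 6\right)\right)^{2} = \left(\left(-22 - 2\right) + \left(-9 + 36 + 48\right)\right)^{2} = \left(-24 + 75\right)^{2} = 51^{2} = 2601$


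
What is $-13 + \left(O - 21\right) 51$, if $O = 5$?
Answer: $-829$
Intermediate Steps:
$-13 + \left(O - 21\right) 51 = -13 + \left(5 - 21\right) 51 = -13 - 816 = -829$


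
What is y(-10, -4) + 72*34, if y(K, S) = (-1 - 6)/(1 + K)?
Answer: 22039/9 ≈ 2448.8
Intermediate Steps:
y(K, S) = -7/(1 + K)
y(-10, -4) + 72*34 = -7/(1 - 10) + 72*34 = -7/(-9) + 2448 = -7*(-1/9) + 2448 = 7/9 + 2448 = 22039/9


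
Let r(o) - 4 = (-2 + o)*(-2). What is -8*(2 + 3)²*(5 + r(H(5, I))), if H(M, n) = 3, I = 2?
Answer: -1400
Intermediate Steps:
r(o) = 8 - 2*o (r(o) = 4 + (-2 + o)*(-2) = 4 + (4 - 2*o) = 8 - 2*o)
-8*(2 + 3)²*(5 + r(H(5, I))) = -8*(2 + 3)²*(5 + (8 - 2*3)) = -8*5²*(5 + (8 - 6)) = -200*(5 + 2) = -200*7 = -8*175 = -1400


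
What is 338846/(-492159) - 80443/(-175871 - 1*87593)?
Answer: -49682976107/129666178776 ≈ -0.38316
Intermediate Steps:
338846/(-492159) - 80443/(-175871 - 1*87593) = 338846*(-1/492159) - 80443/(-175871 - 87593) = -338846/492159 - 80443/(-263464) = -338846/492159 - 80443*(-1/263464) = -338846/492159 + 80443/263464 = -49682976107/129666178776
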